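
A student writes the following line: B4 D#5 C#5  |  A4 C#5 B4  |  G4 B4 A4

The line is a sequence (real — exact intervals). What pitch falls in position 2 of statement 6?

F4

Grouping in 3s, the 2nd note of each cell is D#5, C#5, B4.
Carrying that down a 2nd forward: A4 → G4 → F4.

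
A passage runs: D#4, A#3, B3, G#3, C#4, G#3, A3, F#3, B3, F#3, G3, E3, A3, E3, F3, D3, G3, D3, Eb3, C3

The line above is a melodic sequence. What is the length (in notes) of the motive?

4

There are 20 notes; a 4-note unit gives 5 cells:
D#4 A#3 B3 G#3 | C#4 G#3 A3 F#3 | B3 F#3 G3 E3 | A3 E3 F3 D3 | G3 D3 Eb3 C3
That's a consistent down a 2nd shift per cell, and no other grouping gives one.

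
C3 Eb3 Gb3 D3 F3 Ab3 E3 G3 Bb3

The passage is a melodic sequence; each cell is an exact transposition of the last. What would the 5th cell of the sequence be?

The 3-note cells begin on C3, D3, E3 — each up a 2nd from the last.
Extending up a 2nd: F#3 → G#3.
From G#3 the exact shape gives G#3 B3 D4.

G#3 B3 D4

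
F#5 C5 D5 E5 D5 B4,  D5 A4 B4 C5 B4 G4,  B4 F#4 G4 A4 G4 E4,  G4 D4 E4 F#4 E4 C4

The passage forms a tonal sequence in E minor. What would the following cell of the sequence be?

E4 B3 C4 D4 C4 A3

With a 6-note motive the entries are F#5, D5, B4, G4, each down a 3rd from the previous.
Statement 5 starts on E4 and keeps the same diatonic contour: E4 B3 C4 D4 C4 A3.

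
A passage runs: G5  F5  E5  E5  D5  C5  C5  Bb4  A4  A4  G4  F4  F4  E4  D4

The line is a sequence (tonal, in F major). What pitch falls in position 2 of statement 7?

The unit is 3 notes. Position-2 pitches of the 5 shown cells: F5, D5, Bb4, G4, E4.
Extending down a 3rd: C4 → A3.

A3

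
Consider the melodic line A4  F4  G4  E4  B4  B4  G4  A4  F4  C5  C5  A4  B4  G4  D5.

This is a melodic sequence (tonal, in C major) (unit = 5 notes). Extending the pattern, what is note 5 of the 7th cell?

A5

Grouping in 5s, the 5th note of each cell is B4, C5, D5.
Carrying that up a 2nd forward: E5 → F5 → G5 → A5.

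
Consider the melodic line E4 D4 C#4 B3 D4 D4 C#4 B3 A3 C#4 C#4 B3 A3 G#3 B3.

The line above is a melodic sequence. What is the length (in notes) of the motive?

15 notes total. Splitting into 3 groups of 5:
E4 D4 C#4 B3 D4 | D4 C#4 B3 A3 C#4 | C#4 B3 A3 G#3 B3
Every group is a transposition down a 2nd of the one before; no shorter unit works.

5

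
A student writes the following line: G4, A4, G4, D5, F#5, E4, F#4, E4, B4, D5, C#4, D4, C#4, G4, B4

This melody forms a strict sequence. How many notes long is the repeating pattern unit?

Try groups of 5 (3 cells in 15 notes):
G4 A4 G4 D5 F#5 | E4 F#4 E4 B4 D5 | C#4 D4 C#4 G4 B4
That's a consistent down a 3rd shift per cell, and no other grouping gives one.

5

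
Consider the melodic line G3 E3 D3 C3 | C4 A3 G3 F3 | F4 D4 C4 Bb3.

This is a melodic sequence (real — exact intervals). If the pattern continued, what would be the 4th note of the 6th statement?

With 4-note cells, note 4 of each statement runs C3, F3, Bb3.
Extending up a 4th: Eb4 → Ab4 → Db5.

Db5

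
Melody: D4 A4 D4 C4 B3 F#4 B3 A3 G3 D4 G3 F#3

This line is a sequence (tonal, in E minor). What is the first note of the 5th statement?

C3

Unit = 4 notes; the statements start on D4, B3, G3, moving down a 3rd each time.
Extending the heads down a 3rd: E3 → C3.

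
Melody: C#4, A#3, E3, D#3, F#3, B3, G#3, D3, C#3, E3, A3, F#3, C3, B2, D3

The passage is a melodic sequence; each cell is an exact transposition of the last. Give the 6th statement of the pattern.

Eb3 C3 Gb2 F2 Ab2

With a 5-note motive the entries are C#4, B3, A3, each down a 2nd from the previous.
Extending down a 2nd: G3 → F3 → Eb3.
So cell 6 is Eb3 C3 Gb2 F2 Ab2.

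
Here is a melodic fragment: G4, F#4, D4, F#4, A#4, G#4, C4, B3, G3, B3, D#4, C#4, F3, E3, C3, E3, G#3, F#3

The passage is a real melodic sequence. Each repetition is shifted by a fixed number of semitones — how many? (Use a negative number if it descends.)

-7

The 6-note cells begin on G4, C4, F3 — each down a 5th from the last.
G4 to C4 spans -7 semitones.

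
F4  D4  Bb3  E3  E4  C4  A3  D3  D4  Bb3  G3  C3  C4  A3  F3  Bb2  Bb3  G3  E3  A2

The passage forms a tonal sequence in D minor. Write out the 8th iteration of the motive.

The 4-note cells begin on F4, E4, D4, C4, Bb3 — each down a 2nd from the last.
Carrying on: A3 → G3 → F3.
Statement 8 starts on F3 and keeps the same diatonic contour: F3 D3 Bb2 E2.

F3 D3 Bb2 E2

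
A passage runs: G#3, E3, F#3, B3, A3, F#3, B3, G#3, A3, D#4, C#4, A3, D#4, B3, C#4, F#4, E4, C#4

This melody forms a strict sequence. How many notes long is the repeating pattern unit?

6

18 notes total. Splitting into 3 groups of 6:
G#3 E3 F#3 B3 A3 F#3 | B3 G#3 A3 D#4 C#4 A3 | D#4 B3 C#4 F#4 E4 C#4
Every group is a transposition up a 3rd of the one before; no shorter unit works.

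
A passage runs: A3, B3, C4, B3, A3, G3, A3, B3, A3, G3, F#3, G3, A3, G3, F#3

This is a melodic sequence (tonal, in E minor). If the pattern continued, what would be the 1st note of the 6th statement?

C3

The unit is 5 notes. Position-1 pitches of the 3 shown cells: A3, G3, F#3.
Carrying that down a 2nd forward: E3 → D3 → C3.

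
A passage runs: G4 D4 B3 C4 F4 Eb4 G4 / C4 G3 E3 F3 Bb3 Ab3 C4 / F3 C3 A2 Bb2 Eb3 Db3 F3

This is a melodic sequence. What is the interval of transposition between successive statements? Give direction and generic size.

With a 7-note motive the entries are G4, C4, F3, each down a 5th from the previous.
G4 to C4 is down a 5th.

down a 5th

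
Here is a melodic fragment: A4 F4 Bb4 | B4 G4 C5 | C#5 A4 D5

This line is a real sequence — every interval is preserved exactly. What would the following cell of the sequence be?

The 3-note cells begin on A4, B4, C#5 — each up a 2nd from the last.
From D#5 the exact shape gives D#5 B4 E5.

D#5 B4 E5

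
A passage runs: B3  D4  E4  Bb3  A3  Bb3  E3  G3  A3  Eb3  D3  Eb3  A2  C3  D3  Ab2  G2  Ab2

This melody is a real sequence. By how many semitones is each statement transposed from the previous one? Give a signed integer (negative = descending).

Taking 6-note groups, the heads are B3, E3, A2: the pattern moves down a 5th.
Counting half-steps from B3 to E3: -7.

-7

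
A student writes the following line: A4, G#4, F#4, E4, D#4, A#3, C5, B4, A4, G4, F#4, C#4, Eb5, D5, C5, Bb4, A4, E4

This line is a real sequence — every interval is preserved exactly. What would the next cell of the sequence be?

Gb5 F5 Eb5 Db5 C5 G4

Unit = 6 notes; the statements start on A4, C5, Eb5, moving up a 3rd each time.
So cell 4 is Gb5 F5 Eb5 Db5 C5 G4.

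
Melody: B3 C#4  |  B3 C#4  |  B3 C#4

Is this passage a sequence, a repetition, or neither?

Each 2-note cell is identical (B3 C#4), restated at the same pitch.

repetition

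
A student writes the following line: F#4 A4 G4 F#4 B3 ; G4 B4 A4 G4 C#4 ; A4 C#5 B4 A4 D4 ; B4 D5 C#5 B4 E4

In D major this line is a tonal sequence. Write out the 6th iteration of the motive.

D5 F#5 E5 D5 G4

The 5-note cells begin on F#4, G4, A4, B4 — each up a 2nd from the last.
Continuing the starts: C#5 → D5.
From D5 the diatonic shape gives D5 F#5 E5 D5 G4.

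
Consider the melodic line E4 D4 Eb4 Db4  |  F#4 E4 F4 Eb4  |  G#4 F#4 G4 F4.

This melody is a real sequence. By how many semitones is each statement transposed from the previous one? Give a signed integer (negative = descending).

Taking 4-note groups, the heads are E4, F#4, G#4: the pattern moves up a 2nd.
E4→F#4 is 66 − 64 = 2 semitones.

2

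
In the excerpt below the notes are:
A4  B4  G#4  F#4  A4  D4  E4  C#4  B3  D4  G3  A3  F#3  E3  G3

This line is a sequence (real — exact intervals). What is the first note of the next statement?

C3

The 5-note cells begin on A4, D4, G3 — each down a 5th from the last.
The next head, down a 5th from G3, is C3.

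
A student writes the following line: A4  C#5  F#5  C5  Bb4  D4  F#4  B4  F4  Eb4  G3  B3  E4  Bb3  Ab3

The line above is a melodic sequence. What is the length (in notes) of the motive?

There are 15 notes; a 5-note unit gives 3 cells:
A4 C#5 F#5 C5 Bb4 | D4 F#4 B4 F4 Eb4 | G3 B3 E4 Bb3 Ab3
Every group is a transposition down a 5th of the one before; no shorter unit works.

5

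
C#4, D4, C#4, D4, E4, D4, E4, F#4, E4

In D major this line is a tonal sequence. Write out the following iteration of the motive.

F#4 G4 F#4

With a 3-note motive the entries are C#4, D4, E4, each up a 2nd from the previous.
Statement 4 starts on F#4 and keeps the same diatonic contour: F#4 G4 F#4.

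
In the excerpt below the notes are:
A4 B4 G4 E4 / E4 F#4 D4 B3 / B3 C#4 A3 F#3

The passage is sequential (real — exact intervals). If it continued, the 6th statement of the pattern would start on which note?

With a 4-note motive the entries are A4, E4, B3, each down a 4th from the previous.
Continuing: F#3 → C#3 → G#2. Statement 6 starts on G#2.

G#2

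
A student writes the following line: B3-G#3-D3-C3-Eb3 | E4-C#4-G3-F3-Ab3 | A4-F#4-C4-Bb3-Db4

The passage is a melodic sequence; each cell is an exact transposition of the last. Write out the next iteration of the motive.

D5 B4 F4 Eb4 Gb4

With a 5-note motive the entries are B3, E4, A4, each up a 4th from the previous.
From D5 the exact shape gives D5 B4 F4 Eb4 Gb4.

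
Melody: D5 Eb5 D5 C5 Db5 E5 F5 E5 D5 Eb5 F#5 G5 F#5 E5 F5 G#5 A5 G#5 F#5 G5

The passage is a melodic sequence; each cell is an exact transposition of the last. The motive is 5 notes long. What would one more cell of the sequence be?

The 5-note cells begin on D5, E5, F#5, G#5 — each up a 2nd from the last.
Statement 5 starts on A#5 and keeps the same exact contour: A#5 B5 A#5 G#5 A5.

A#5 B5 A#5 G#5 A5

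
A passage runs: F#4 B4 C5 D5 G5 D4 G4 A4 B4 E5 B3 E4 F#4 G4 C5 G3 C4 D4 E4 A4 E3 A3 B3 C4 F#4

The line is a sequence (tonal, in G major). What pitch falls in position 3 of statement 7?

With 5-note cells, note 3 of each statement runs C5, A4, F#4, D4, B3.
Each moves down a 3rd. Continuing: G3 → E3.

E3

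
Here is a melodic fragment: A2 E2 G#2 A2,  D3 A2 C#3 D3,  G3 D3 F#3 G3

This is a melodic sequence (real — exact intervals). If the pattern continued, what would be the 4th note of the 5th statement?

With 4-note cells, note 4 of each statement runs A2, D3, G3.
Each moves up a 4th. Continuing: C4 → F4.

F4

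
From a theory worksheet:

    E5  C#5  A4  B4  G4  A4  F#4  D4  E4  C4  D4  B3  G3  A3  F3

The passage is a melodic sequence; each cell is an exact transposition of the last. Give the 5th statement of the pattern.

C3 A2 F2 G2 Eb2

With a 5-note motive the entries are E5, A4, D4, each down a 5th from the previous.
Extending down a 5th: G3 → C3.
Statement 5 starts on C3 and keeps the same exact contour: C3 A2 F2 G2 Eb2.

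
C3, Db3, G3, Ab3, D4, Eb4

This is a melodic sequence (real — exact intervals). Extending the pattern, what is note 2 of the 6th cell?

The unit is 2 notes. Position-2 pitches of the 3 shown cells: Db3, Ab3, Eb4.
Each moves up a 5th. Continuing: Bb4 → F5 → C6.

C6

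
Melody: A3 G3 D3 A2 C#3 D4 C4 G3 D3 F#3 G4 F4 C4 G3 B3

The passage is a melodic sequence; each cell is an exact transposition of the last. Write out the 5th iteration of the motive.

With a 5-note motive the entries are A3, D4, G4, each up a 4th from the previous.
Carrying on: C5 → F5.
Statement 5 starts on F5 and keeps the same exact contour: F5 Eb5 Bb4 F4 A4.

F5 Eb5 Bb4 F4 A4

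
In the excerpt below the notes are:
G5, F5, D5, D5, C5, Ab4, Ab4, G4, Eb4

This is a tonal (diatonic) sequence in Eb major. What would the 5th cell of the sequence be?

Unit = 3 notes; the statements start on G5, D5, Ab4, moving down a 4th each time.
Extending down a 4th: Eb4 → Bb3.
Statement 5 starts on Bb3 and keeps the same diatonic contour: Bb3 Ab3 F3.

Bb3 Ab3 F3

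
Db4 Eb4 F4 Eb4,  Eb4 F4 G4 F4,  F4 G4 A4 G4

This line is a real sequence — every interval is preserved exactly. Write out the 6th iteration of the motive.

The 4-note cells begin on Db4, Eb4, F4 — each up a 2nd from the last.
Continuing the starts: G4 → A4 → B4.
Statement 6 starts on B4 and keeps the same exact contour: B4 C#5 D#5 C#5.

B4 C#5 D#5 C#5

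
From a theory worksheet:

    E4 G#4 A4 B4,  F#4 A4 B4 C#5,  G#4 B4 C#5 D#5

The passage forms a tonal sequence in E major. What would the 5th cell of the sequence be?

Taking 4-note groups, the heads are E4, F#4, G#4: the pattern moves up a 2nd.
Continuing the starts: A4 → B4.
From B4 the diatonic shape gives B4 D#5 E5 F#5.

B4 D#5 E5 F#5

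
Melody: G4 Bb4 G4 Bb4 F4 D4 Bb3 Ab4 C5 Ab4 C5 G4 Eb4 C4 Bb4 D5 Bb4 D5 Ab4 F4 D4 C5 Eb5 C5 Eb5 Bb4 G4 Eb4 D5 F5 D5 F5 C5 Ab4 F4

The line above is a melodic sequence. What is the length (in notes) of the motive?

There are 35 notes; a 7-note unit gives 5 cells:
G4 Bb4 G4 Bb4 F4 D4 Bb3 | Ab4 C5 Ab4 C5 G4 Eb4 C4 | Bb4 D5 Bb4 D5 Ab4 F4 D4 | C5 Eb5 C5 Eb5 Bb4 G4 Eb4 | D5 F5 D5 F5 C5 Ab4 F4
Each cell is the previous one up a 2nd — so the unit is 7 notes.

7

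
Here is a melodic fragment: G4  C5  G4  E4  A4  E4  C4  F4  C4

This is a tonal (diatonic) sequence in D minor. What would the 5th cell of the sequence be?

Taking 3-note groups, the heads are G4, E4, C4: the pattern moves down a 3rd.
Carrying on: A3 → F3.
From F3 the diatonic shape gives F3 Bb3 F3.

F3 Bb3 F3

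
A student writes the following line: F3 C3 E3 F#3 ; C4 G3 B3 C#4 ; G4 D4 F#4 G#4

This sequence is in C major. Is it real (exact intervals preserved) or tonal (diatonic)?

real

Each cell has the same semitone pattern (-5, 4, 2) — intervals are preserved exactly.
And F#3 lies outside C major, so the sequence is real rather than tonal.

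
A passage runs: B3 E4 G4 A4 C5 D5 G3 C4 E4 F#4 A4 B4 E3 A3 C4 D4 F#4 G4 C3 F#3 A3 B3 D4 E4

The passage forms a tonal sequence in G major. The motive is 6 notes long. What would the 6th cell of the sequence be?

F#2 B2 D3 E3 G3 A3

Taking 6-note groups, the heads are B3, G3, E3, C3: the pattern moves down a 3rd.
Extending down a 3rd: A2 → F#2.
So cell 6 is F#2 B2 D3 E3 G3 A3.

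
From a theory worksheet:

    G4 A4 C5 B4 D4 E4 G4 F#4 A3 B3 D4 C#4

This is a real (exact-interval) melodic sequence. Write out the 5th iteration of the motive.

The 4-note cells begin on G4, D4, A3 — each down a 4th from the last.
Continuing the starts: E3 → B2.
So cell 5 is B2 C#3 E3 D#3.

B2 C#3 E3 D#3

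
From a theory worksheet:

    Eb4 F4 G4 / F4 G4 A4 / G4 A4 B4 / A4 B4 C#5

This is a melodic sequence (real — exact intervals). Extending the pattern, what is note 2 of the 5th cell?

With 3-note cells, note 2 of each statement runs F4, G4, A4, B4.
One more up a 2nd gives C#5.

C#5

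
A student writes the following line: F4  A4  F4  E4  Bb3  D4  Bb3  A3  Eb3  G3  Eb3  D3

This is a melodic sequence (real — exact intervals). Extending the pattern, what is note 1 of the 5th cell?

Db2

Grouping in 4s, the 1st note of each cell is F4, Bb3, Eb3.
Each moves down a 5th. Continuing: Ab2 → Db2.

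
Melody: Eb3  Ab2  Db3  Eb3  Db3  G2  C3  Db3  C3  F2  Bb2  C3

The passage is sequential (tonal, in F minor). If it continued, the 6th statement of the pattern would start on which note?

G2

Unit = 4 notes; the statements start on Eb3, Db3, C3, moving down a 2nd each time.
Continuing: Bb2 → Ab2 → G2. Statement 6 starts on G2.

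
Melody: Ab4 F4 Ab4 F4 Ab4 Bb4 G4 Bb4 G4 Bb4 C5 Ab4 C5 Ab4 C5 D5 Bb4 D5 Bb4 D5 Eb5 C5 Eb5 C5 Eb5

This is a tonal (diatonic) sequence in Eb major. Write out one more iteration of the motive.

F5 D5 F5 D5 F5

Taking 5-note groups, the heads are Ab4, Bb4, C5, D5, Eb5: the pattern moves up a 2nd.
Statement 6 starts on F5 and keeps the same diatonic contour: F5 D5 F5 D5 F5.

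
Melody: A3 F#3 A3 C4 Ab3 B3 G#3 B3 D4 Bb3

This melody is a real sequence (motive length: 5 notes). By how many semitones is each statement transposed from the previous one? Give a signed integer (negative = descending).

2

With a 5-note motive the entries are A3, B3, each up a 2nd from the previous.
Counting half-steps from A3 to B3: 2.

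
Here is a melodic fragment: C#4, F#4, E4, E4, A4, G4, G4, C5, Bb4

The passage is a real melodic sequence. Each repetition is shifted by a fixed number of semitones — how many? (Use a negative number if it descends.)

The 3-note cells begin on C#4, E4, G4 — each up a 3rd from the last.
C#4 to E4 spans +3 semitones.

3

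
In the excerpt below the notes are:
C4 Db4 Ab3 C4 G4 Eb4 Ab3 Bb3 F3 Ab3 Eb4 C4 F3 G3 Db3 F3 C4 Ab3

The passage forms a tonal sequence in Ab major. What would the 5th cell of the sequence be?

Taking 6-note groups, the heads are C4, Ab3, F3: the pattern moves down a 3rd.
Carrying on: Db3 → Bb2.
From Bb2 the diatonic shape gives Bb2 C3 G2 Bb2 F3 Db3.

Bb2 C3 G2 Bb2 F3 Db3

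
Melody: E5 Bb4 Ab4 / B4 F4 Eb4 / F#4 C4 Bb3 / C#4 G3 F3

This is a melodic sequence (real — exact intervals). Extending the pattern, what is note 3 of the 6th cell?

G2

With 3-note cells, note 3 of each statement runs Ab4, Eb4, Bb3, F3.
Carrying that down a 4th forward: C3 → G2.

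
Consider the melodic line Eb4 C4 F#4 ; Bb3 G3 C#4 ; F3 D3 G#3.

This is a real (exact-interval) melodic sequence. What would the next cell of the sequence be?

With a 3-note motive the entries are Eb4, Bb3, F3, each down a 4th from the previous.
From C3 the exact shape gives C3 A2 D#3.

C3 A2 D#3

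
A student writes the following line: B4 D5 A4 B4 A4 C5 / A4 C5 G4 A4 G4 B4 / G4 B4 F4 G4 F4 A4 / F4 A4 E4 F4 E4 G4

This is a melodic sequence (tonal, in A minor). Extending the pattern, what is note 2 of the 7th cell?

E4

With 6-note cells, note 2 of each statement runs D5, C5, B4, A4.
Extending down a 2nd: G4 → F4 → E4.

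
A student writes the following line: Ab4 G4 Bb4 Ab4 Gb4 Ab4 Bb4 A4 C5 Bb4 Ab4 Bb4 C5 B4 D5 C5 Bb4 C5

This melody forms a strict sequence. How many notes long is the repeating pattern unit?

18 notes total. Splitting into 3 groups of 6:
Ab4 G4 Bb4 Ab4 Gb4 Ab4 | Bb4 A4 C5 Bb4 Ab4 Bb4 | C5 B4 D5 C5 Bb4 C5
Every group is a transposition up a 2nd of the one before; no shorter unit works.

6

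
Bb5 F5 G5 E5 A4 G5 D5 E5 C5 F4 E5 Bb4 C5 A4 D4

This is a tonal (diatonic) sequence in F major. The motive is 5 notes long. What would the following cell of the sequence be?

Taking 5-note groups, the heads are Bb5, G5, E5: the pattern moves down a 3rd.
So cell 4 is C5 G4 A4 F4 Bb3.

C5 G4 A4 F4 Bb3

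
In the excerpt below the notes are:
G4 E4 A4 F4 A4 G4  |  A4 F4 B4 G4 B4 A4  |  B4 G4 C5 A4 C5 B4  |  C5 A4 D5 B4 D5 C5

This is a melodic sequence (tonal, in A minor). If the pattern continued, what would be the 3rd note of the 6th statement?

Grouping in 6s, the 3rd note of each cell is A4, B4, C5, D5.
Extending up a 2nd: E5 → F5.

F5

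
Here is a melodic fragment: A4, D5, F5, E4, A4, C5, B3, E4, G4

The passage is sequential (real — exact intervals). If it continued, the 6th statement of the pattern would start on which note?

G#2

Unit = 3 notes; the statements start on A4, E4, B3, moving down a 4th each time.
Extending the heads down a 4th: F#3 → C#3 → G#2.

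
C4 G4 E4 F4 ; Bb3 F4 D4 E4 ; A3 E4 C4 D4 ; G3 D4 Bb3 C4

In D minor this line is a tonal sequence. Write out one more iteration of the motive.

The 4-note cells begin on C4, Bb3, A3, G3 — each down a 2nd from the last.
From F3 the diatonic shape gives F3 C4 A3 Bb3.

F3 C4 A3 Bb3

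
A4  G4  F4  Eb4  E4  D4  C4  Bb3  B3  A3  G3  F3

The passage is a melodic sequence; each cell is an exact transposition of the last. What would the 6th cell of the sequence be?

G#2 F#2 E2 D2

Unit = 4 notes; the statements start on A4, E4, B3, moving down a 4th each time.
Carrying on: F#3 → C#3 → G#2.
Statement 6 starts on G#2 and keeps the same exact contour: G#2 F#2 E2 D2.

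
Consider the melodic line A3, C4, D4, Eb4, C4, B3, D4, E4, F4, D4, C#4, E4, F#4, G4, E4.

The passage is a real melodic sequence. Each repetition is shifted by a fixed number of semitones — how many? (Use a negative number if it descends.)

2

The 5-note cells begin on A3, B3, C#4 — each up a 2nd from the last.
Counting half-steps from A3 to B3: 2.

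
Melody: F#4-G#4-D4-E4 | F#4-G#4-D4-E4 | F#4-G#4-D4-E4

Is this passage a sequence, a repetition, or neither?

repetition

Each 4-note cell is identical (F#4 G#4 D4 E4), restated at the same pitch.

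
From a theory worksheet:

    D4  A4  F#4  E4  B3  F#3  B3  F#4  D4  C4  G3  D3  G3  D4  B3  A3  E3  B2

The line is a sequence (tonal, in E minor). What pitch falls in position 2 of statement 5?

G3

The unit is 6 notes. Position-2 pitches of the 3 shown cells: A4, F#4, D4.
Carrying that down a 3rd forward: B3 → G3.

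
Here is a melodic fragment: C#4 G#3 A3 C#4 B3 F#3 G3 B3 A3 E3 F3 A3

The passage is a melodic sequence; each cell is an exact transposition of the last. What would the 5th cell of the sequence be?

Unit = 4 notes; the statements start on C#4, B3, A3, moving down a 2nd each time.
Extending down a 2nd: G3 → F3.
From F3 the exact shape gives F3 C3 Db3 F3.

F3 C3 Db3 F3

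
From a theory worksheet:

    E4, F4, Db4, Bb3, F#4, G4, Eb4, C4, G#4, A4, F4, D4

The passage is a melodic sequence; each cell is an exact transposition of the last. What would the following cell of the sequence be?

A#4 B4 G4 E4

With a 4-note motive the entries are E4, F#4, G#4, each up a 2nd from the previous.
So cell 4 is A#4 B4 G4 E4.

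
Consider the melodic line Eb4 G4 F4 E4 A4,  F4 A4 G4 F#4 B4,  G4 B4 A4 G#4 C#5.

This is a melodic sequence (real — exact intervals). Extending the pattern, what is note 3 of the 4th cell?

The unit is 5 notes. Position-3 pitches of the 3 shown cells: F4, G4, A4.
From A4, up a 2nd gives B4.

B4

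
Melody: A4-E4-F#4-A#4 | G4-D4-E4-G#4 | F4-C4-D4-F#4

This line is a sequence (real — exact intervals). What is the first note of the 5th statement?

Unit = 4 notes; the statements start on A4, G4, F4, moving down a 2nd each time.
Extending the heads down a 2nd: Eb4 → Db4.

Db4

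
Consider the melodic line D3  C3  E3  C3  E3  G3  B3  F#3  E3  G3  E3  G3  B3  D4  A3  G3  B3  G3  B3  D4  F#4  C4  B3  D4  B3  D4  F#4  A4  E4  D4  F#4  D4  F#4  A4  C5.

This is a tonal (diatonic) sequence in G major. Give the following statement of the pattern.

Unit = 7 notes; the statements start on D3, F#3, A3, C4, E4, moving up a 3rd each time.
Statement 6 starts on G4 and keeps the same diatonic contour: G4 F#4 A4 F#4 A4 C5 E5.

G4 F#4 A4 F#4 A4 C5 E5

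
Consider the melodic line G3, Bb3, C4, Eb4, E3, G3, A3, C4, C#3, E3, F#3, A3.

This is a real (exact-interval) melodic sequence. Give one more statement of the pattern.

A#2 C#3 D#3 F#3

Unit = 4 notes; the statements start on G3, E3, C#3, moving down a 3rd each time.
From A#2 the exact shape gives A#2 C#3 D#3 F#3.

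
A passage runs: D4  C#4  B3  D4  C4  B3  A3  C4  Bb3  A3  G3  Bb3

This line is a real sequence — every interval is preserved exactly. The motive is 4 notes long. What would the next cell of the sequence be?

With a 4-note motive the entries are D4, C4, Bb3, each down a 2nd from the previous.
So cell 4 is Ab3 G3 F3 Ab3.

Ab3 G3 F3 Ab3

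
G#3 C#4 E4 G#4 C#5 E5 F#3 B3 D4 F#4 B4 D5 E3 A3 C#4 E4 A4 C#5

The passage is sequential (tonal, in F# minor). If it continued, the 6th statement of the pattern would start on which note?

The 6-note cells begin on G#3, F#3, E3 — each down a 2nd from the last.
Continuing: D3 → C#3 → B2. Statement 6 starts on B2.

B2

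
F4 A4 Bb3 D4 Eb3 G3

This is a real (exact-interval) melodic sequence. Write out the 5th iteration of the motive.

Db2 F2

With a 2-note motive the entries are F4, Bb3, Eb3, each down a 5th from the previous.
Continuing the starts: Ab2 → Db2.
So cell 5 is Db2 F2.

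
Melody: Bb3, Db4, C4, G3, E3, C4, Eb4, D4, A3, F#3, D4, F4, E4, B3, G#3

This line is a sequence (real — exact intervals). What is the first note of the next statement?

E4

The 5-note cells begin on Bb3, C4, D4 — each up a 2nd from the last.
One more step up a 2nd gives E4.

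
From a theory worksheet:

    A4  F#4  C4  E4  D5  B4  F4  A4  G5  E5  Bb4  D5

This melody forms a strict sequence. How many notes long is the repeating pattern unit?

There are 12 notes; a 4-note unit gives 3 cells:
A4 F#4 C4 E4 | D5 B4 F4 A4 | G5 E5 Bb4 D5
That's a consistent up a 4th shift per cell, and no other grouping gives one.

4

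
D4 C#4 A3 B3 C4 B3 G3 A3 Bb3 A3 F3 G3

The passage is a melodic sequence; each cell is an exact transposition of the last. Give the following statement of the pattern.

With a 4-note motive the entries are D4, C4, Bb3, each down a 2nd from the previous.
From Ab3 the exact shape gives Ab3 G3 Eb3 F3.

Ab3 G3 Eb3 F3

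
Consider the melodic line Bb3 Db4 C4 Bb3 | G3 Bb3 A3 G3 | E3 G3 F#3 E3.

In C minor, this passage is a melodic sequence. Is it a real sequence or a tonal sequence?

Each cell has the same semitone pattern (3, -1, -2) — intervals are preserved exactly.
And Db4 lies outside C minor, so the sequence is real rather than tonal.

real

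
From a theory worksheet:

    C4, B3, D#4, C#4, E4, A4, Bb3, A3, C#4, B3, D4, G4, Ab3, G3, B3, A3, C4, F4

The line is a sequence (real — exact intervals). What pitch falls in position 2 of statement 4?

F3

The unit is 6 notes. Position-2 pitches of the 3 shown cells: B3, A3, G3.
Each moves down a 2nd; the next is F3.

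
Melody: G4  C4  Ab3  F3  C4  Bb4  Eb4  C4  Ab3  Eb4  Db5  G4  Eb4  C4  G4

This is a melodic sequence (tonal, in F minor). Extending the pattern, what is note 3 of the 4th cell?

The unit is 5 notes. Position-3 pitches of the 3 shown cells: Ab3, C4, Eb4.
One more up a 3rd gives G4.

G4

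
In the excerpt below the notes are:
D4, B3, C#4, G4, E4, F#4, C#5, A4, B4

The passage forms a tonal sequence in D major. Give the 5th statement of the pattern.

B5 G5 A5

Unit = 3 notes; the statements start on D4, G4, C#5, moving up a 4th each time.
Extending up a 4th: F#5 → B5.
Statement 5 starts on B5 and keeps the same diatonic contour: B5 G5 A5.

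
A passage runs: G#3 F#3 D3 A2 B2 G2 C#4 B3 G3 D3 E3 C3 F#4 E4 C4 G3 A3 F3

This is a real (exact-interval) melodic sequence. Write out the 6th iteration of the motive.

A5 G5 Eb5 Bb4 C5 Ab4

Taking 6-note groups, the heads are G#3, C#4, F#4: the pattern moves up a 4th.
Continuing the starts: B4 → E5 → A5.
From A5 the exact shape gives A5 G5 Eb5 Bb4 C5 Ab4.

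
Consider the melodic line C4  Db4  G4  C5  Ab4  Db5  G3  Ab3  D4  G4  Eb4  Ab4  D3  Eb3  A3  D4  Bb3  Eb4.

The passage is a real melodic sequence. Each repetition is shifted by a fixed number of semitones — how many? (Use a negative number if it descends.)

Unit = 6 notes; the statements start on C4, G3, D3, moving down a 4th each time.
C4→G3 is 55 − 60 = -5 semitones.

-5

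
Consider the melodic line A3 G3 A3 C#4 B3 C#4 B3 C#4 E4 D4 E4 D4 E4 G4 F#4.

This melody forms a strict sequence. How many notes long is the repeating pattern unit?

5

Try groups of 5 (3 cells in 15 notes):
A3 G3 A3 C#4 B3 | C#4 B3 C#4 E4 D4 | E4 D4 E4 G4 F#4
That's a consistent up a 3rd shift per cell, and no other grouping gives one.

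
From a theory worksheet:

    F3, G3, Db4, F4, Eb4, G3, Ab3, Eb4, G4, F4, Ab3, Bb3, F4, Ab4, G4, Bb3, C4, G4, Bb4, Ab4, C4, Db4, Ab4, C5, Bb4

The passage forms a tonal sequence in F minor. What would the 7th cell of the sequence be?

Eb4 F4 C5 Eb5 Db5

With a 5-note motive the entries are F3, G3, Ab3, Bb3, C4, each up a 2nd from the previous.
Carrying on: Db4 → Eb4.
So cell 7 is Eb4 F4 C5 Eb5 Db5.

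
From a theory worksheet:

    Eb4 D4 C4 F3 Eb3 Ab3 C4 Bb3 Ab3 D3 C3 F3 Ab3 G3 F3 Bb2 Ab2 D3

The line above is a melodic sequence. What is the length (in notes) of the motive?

Try groups of 6 (3 cells in 18 notes):
Eb4 D4 C4 F3 Eb3 Ab3 | C4 Bb3 Ab3 D3 C3 F3 | Ab3 G3 F3 Bb2 Ab2 D3
Every group is a transposition down a 3rd of the one before; no shorter unit works.

6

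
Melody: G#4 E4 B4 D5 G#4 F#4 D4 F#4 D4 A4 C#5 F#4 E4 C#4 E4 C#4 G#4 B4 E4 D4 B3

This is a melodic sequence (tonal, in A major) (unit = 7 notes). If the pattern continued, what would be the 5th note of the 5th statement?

C#4

The unit is 7 notes. Position-5 pitches of the 3 shown cells: G#4, F#4, E4.
Each moves down a 2nd. Continuing: D4 → C#4.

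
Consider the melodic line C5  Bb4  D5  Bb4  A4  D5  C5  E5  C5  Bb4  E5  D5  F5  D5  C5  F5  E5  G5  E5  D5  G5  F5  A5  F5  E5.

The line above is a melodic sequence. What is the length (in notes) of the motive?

Try groups of 5 (5 cells in 25 notes):
C5 Bb4 D5 Bb4 A4 | D5 C5 E5 C5 Bb4 | E5 D5 F5 D5 C5 | F5 E5 G5 E5 D5 | G5 F5 A5 F5 E5
Every group is a transposition up a 2nd of the one before; no shorter unit works.

5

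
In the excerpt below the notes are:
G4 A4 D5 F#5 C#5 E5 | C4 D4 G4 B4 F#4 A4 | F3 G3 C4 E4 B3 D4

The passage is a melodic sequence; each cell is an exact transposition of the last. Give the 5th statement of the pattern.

With a 6-note motive the entries are G4, C4, F3, each down a 5th from the previous.
Extending down a 5th: Bb2 → Eb2.
So cell 5 is Eb2 F2 Bb2 D3 A2 C3.

Eb2 F2 Bb2 D3 A2 C3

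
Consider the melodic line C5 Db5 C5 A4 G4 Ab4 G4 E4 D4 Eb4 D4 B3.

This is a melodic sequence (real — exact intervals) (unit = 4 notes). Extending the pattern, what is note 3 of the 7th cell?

F#2

Grouping in 4s, the 3rd note of each cell is C5, G4, D4.
Carrying that down a 4th forward: A3 → E3 → B2 → F#2.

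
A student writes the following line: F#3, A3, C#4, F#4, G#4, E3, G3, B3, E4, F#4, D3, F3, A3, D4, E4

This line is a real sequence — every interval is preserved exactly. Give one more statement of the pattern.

Taking 5-note groups, the heads are F#3, E3, D3: the pattern moves down a 2nd.
From C3 the exact shape gives C3 Eb3 G3 C4 D4.

C3 Eb3 G3 C4 D4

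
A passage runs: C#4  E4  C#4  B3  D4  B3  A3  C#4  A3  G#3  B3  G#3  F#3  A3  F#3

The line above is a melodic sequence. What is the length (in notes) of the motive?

3

Try groups of 3 (5 cells in 15 notes):
C#4 E4 C#4 | B3 D4 B3 | A3 C#4 A3 | G#3 B3 G#3 | F#3 A3 F#3
Each cell is the previous one down a 2nd — so the unit is 3 notes.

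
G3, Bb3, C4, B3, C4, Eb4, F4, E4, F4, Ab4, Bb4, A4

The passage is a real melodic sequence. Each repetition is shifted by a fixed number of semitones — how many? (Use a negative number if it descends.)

5

The 4-note cells begin on G3, C4, F4 — each up a 4th from the last.
G3 to C4 spans +5 semitones.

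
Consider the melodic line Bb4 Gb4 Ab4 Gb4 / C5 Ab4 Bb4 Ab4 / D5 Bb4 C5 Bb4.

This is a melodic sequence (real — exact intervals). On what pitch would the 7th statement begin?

A#5

The 4-note cells begin on Bb4, C5, D5 — each up a 2nd from the last.
Extending the heads up a 2nd: E5 → F#5 → G#5 → A#5.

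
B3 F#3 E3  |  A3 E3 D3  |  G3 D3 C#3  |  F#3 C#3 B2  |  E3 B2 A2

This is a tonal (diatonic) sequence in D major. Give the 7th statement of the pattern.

The 3-note cells begin on B3, A3, G3, F#3, E3 — each down a 2nd from the last.
Extending down a 2nd: D3 → C#3.
From C#3 the diatonic shape gives C#3 G2 F#2.

C#3 G2 F#2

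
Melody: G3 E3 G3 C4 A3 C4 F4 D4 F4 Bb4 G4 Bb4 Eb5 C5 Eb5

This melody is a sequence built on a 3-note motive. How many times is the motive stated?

15 notes in groups of 3 gives 15/3 = 5 statements.
Starts: G3, C4, F4, Bb4, Eb5 — each up a 4th.

5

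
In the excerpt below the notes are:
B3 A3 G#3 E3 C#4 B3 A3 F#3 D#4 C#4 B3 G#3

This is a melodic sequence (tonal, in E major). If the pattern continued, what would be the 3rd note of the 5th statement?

Grouping in 4s, the 3rd note of each cell is G#3, A3, B3.
Each moves up a 2nd. Continuing: C#4 → D#4.

D#4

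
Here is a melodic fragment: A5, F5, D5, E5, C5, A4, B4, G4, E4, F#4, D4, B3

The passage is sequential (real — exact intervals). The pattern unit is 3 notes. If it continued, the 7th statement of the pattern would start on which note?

Unit = 3 notes; the statements start on A5, E5, B4, F#4, moving down a 4th each time.
Continuing: C#4 → G#3 → D#3. Statement 7 starts on D#3.

D#3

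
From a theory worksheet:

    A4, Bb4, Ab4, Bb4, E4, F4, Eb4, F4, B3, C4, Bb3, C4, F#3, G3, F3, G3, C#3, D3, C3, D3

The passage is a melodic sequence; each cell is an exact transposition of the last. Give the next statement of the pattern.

G#2 A2 G2 A2

Unit = 4 notes; the statements start on A4, E4, B3, F#3, C#3, moving down a 4th each time.
From G#2 the exact shape gives G#2 A2 G2 A2.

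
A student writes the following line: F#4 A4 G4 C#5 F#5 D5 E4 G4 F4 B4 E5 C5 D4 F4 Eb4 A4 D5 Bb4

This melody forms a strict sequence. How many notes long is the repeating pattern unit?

18 notes total. Splitting into 3 groups of 6:
F#4 A4 G4 C#5 F#5 D5 | E4 G4 F4 B4 E5 C5 | D4 F4 Eb4 A4 D5 Bb4
Every group is a transposition down a 2nd of the one before; no shorter unit works.

6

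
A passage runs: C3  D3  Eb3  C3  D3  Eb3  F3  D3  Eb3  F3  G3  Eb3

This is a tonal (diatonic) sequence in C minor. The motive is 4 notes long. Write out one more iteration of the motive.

F3 G3 Ab3 F3

Unit = 4 notes; the statements start on C3, D3, Eb3, moving up a 2nd each time.
From F3 the diatonic shape gives F3 G3 Ab3 F3.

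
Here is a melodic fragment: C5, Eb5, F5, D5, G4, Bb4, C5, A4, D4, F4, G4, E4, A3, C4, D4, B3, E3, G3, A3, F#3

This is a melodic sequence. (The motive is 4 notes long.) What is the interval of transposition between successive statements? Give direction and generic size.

Unit = 4 notes; the statements start on C5, G4, D4, A3, E3, moving down a 4th each time.
From C5 to G4: down a 4th.

down a 4th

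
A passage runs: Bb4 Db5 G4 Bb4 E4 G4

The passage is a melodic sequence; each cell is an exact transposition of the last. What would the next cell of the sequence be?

C#4 E4

Unit = 2 notes; the statements start on Bb4, G4, E4, moving down a 3rd each time.
Statement 4 starts on C#4 and keeps the same exact contour: C#4 E4.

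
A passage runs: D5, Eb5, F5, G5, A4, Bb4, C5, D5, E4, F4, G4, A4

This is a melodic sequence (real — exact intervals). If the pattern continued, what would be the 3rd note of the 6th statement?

The unit is 4 notes. Position-3 pitches of the 3 shown cells: F5, C5, G4.
Extending down a 4th: D4 → A3 → E3.

E3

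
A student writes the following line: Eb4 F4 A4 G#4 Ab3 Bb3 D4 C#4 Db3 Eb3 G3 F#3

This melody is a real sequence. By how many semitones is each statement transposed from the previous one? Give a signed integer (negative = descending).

The 4-note cells begin on Eb4, Ab3, Db3 — each down a 5th from the last.
Eb4 to Ab3 spans -7 semitones.

-7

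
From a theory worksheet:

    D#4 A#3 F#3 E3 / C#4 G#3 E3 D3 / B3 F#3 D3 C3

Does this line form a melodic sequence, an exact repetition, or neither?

sequence

Each 4-note cell is the previous one transposed down a 2nd.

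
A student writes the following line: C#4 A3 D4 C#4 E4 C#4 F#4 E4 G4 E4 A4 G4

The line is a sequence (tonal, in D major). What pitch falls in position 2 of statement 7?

F#5

The unit is 4 notes. Position-2 pitches of the 3 shown cells: A3, C#4, E4.
Carrying that up a 3rd forward: G4 → B4 → D5 → F#5.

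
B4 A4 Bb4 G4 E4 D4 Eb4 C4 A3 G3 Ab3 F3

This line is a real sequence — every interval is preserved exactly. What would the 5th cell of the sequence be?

G2 F2 Gb2 Eb2

Unit = 4 notes; the statements start on B4, E4, A3, moving down a 5th each time.
Continuing the starts: D3 → G2.
Statement 5 starts on G2 and keeps the same exact contour: G2 F2 Gb2 Eb2.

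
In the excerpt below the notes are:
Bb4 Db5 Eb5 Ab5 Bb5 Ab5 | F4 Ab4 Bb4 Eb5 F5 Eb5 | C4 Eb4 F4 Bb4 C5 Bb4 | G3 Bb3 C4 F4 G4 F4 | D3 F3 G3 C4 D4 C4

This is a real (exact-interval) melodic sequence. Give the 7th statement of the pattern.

E2 G2 A2 D3 E3 D3

The 6-note cells begin on Bb4, F4, C4, G3, D3 — each down a 4th from the last.
Carrying on: A2 → E2.
So cell 7 is E2 G2 A2 D3 E3 D3.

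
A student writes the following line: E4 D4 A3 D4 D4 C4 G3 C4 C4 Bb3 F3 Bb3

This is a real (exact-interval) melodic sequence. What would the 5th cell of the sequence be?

Ab3 Gb3 Db3 Gb3

The 4-note cells begin on E4, D4, C4 — each down a 2nd from the last.
Continuing the starts: Bb3 → Ab3.
From Ab3 the exact shape gives Ab3 Gb3 Db3 Gb3.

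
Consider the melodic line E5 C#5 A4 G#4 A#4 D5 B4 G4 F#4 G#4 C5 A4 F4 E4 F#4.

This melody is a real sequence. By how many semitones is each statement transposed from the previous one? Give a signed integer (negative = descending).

-2

Taking 5-note groups, the heads are E5, D5, C5: the pattern moves down a 2nd.
Counting half-steps from E5 to D5: -2.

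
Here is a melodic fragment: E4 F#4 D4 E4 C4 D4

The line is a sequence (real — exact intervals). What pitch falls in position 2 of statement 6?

Ab3

The unit is 2 notes. Position-2 pitches of the 3 shown cells: F#4, E4, D4.
Each moves down a 2nd. Continuing: C4 → Bb3 → Ab3.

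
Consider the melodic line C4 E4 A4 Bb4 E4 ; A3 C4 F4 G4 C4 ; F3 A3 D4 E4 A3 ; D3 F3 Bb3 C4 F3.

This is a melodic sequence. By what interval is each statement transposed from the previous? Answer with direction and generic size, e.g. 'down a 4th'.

down a 3rd

With a 5-note motive the entries are C4, A3, F3, D3, each down a 3rd from the previous.
From C4 to A3: down a 3rd.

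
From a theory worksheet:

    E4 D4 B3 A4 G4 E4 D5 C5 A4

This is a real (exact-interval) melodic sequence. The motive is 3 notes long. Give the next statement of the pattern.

The 3-note cells begin on E4, A4, D5 — each up a 4th from the last.
Statement 4 starts on G5 and keeps the same exact contour: G5 F5 D5.

G5 F5 D5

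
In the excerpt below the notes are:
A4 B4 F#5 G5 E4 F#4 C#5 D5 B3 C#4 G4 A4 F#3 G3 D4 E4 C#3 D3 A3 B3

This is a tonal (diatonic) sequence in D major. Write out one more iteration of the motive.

Unit = 4 notes; the statements start on A4, E4, B3, F#3, C#3, moving down a 4th each time.
From G2 the diatonic shape gives G2 A2 E3 F#3.

G2 A2 E3 F#3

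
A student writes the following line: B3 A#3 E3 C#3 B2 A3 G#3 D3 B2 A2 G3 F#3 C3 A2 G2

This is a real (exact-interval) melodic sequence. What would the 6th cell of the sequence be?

Db3 C3 Gb2 Eb2 Db2

Taking 5-note groups, the heads are B3, A3, G3: the pattern moves down a 2nd.
Carrying on: F3 → Eb3 → Db3.
Statement 6 starts on Db3 and keeps the same exact contour: Db3 C3 Gb2 Eb2 Db2.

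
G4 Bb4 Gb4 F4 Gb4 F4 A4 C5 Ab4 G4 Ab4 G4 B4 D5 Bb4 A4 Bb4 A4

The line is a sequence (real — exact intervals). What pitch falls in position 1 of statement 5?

The unit is 6 notes. Position-1 pitches of the 3 shown cells: G4, A4, B4.
Carrying that up a 2nd forward: C#5 → D#5.

D#5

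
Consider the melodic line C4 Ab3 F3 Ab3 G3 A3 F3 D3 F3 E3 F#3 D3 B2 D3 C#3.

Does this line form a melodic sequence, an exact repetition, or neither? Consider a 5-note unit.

Each 5-note cell is the previous one transposed down a 3rd.

sequence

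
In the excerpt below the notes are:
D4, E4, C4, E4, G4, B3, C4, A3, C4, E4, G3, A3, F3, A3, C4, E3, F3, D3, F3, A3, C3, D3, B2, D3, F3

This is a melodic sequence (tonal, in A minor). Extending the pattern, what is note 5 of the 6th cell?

Grouping in 5s, the 5th note of each cell is G4, E4, C4, A3, F3.
From F3, down a 3rd gives D3.

D3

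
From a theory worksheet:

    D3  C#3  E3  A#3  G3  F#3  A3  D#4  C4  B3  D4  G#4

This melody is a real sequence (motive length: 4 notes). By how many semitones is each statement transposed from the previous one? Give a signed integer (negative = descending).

Unit = 4 notes; the statements start on D3, G3, C4, moving up a 4th each time.
D3→G3 is 55 − 50 = 5 semitones.

5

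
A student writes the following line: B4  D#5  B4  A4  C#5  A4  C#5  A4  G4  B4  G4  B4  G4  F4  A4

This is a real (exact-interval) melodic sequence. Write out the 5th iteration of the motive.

Unit = 5 notes; the statements start on B4, A4, G4, moving down a 2nd each time.
Carrying on: F4 → Eb4.
Statement 5 starts on Eb4 and keeps the same exact contour: Eb4 G4 Eb4 Db4 F4.

Eb4 G4 Eb4 Db4 F4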